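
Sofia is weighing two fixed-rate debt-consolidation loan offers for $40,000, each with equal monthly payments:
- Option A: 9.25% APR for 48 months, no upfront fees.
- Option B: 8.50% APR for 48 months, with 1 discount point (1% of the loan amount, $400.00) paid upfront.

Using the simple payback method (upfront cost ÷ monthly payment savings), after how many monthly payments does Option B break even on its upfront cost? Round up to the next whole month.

29 months

Option A: monthly rate = 9.25%/12 = 0.0077083; payment = 40,000 × 0.0077083 / (1 − (1+0.0077083)^−48) = $1,000.16.
Option B: at 8.50% the monthly rate is 0.0070833, so the payment is 40,000 × 0.0070833 / (1 − 1.0070833^−48) = $985.93.
Monthly savings = $1,000.16 − $985.93 = $14.23.
Break-even = $400.00 / $14.23 = 28.11 → 29 months.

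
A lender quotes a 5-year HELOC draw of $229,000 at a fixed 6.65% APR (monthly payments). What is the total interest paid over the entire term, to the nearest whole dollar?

$40,805

At 6.65% the monthly rate is 0.0055417, so the payment is 229,000 × 0.0055417 / (1 − 1.0055417^−60) = $4,496.75.
Total paid = 60 × $4,496.75 = $269,805.00; interest = $269,805.00 − $229,000 = $40,805.00.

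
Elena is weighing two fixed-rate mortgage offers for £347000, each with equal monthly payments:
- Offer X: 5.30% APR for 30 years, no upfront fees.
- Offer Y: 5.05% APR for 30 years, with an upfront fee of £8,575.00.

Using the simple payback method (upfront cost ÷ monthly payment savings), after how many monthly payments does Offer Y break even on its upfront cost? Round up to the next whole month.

161 months

Offer X: monthly rate = 5.3%/12 = 0.0044167; payment = 347,000 × 0.0044167 / (1 − (1+0.0044167)^−360) = £1,926.91.
Offer Y: at 5.05% the monthly rate is 0.0042083, so the payment is 347,000 × 0.0042083 / (1 − 1.0042083^−360) = £1,873.39.
Monthly savings = £1,926.91 − £1,873.39 = £53.52.
Break-even = £8,575.00 / £53.52 = 160.22 → 161 months.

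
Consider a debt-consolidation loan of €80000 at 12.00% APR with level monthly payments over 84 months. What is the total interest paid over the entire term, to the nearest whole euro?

€38,626

Monthly rate = 12%/12 = 0.0100000; payment = 80,000 × 0.0100000 / (1 − (1+0.0100000)^−84) = €1,412.22.
Total paid = 84 × €1,412.22 = €118,626.48; interest = €118,626.48 − €80,000 = €38,626.48.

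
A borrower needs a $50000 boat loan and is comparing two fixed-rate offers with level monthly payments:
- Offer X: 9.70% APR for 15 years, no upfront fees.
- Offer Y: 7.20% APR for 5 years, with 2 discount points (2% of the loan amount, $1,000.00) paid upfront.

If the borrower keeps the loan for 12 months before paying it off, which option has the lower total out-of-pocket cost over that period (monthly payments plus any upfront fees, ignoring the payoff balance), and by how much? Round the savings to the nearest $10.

Offer X: at 9.70% the monthly rate is 0.0080833, so the payment is 50,000 × 0.0080833 / (1 − 1.0080833^−180) = $528.16.
Offer Y: at 7.20% the monthly rate is 0.0060000, so the payment is 50,000 × 0.0060000 / (1 − 1.0060000^−60) = $994.78.
Over 12 months: Offer X costs 12 × $528.16 = $6,337.92; Offer Y costs 12 × $994.78 + $1,000.00 = $12,937.36.
Offer X is cheaper by $12,937.36 − $6,337.92 = $6,599.44.

Offer X by $6,600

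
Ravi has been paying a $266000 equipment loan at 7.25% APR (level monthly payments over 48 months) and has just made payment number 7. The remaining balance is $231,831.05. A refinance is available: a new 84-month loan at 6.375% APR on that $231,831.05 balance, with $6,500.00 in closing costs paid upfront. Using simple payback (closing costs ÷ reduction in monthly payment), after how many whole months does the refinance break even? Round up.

Current payment = 266,000 × 7.25%/12 / (1 − (1+0.0060417)^−48) = $6,400.60.
Refinanced payment = 231,831.05 × 0.0053125 / (1 − (1+0.0053125)^−84) = $3,428.55.
Monthly savings = $6,400.60 − $3,428.55 = $2,972.05.
Break-even = $6,500.00 / $2,972.05 = 2.19 → 3 months.

3 months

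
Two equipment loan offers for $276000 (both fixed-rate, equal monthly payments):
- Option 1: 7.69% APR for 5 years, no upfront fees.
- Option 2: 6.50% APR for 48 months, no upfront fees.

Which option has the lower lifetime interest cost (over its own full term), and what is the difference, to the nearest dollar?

Option 1: at 7.69% the monthly rate is 0.0064083, so the payment is 276,000 × 0.0064083 / (1 − 1.0064083^−60) = $5,555.43.
Total interest on Option 1 = 60 × $5,555.43 − $276,000 = $57,325.80.
Option 2: at 6.50% the monthly rate is 0.0054167, so the payment is 276,000 × 0.0054167 / (1 − 1.0054167^−48) = $6,545.33.
Total interest on Option 2 = 48 × $6,545.33 − $276,000 = $38,175.84.
Option 2 is lower by $19,149.96.

Option 2 by $19,150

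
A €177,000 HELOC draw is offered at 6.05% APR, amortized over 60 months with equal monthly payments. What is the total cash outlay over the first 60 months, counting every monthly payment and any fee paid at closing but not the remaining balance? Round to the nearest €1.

€205,561

Monthly rate = 6.05%/12 = 0.0050417; payment = 177,000 × 0.0050417 / (1 − (1+0.0050417)^−60) = €3,426.02.
Total outlay = 60 × €3,426.02 = €205,561.20.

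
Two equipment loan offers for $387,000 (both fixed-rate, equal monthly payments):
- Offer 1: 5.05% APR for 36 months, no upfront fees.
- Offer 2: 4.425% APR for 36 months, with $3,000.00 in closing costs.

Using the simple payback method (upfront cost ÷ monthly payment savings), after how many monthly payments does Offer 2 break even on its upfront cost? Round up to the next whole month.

28 months

Offer 1: at 5.05% the monthly rate is 0.0042083, so the payment is 387,000 × 0.0042083 / (1 − 1.0042083^−36) = $11,607.43.
Offer 2: at 4.425% the monthly rate is 0.0036875, so the payment is 387,000 × 0.0036875 / (1 − 1.0036875^−36) = $11,499.09.
Monthly savings = $11,607.43 − $11,499.09 = $108.34.
Break-even = $3,000.00 / $108.34 = 27.69 → 28 months.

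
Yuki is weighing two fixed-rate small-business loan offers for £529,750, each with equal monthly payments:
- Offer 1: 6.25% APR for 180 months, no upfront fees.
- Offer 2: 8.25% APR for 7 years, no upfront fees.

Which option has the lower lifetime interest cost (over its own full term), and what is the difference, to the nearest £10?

Offer 1: monthly rate = 6.25%/12 = 0.0052083; payment = 529,750 × 0.0052083 / (1 − (1+0.0052083)^−180) = £4,542.20.
Total interest on Offer 1 = 180 × £4,542.20 − £529,750 = £287,846.00.
Offer 2: at 8.25% the monthly rate is 0.0068750, so the payment is 529,750 × 0.0068750 / (1 − 1.0068750^−84) = £8,322.93.
Total interest on Offer 2 = 84 × £8,322.93 − £529,750 = £169,376.12.
Offer 2 is lower by £118,469.88.

Offer 2 by £118,470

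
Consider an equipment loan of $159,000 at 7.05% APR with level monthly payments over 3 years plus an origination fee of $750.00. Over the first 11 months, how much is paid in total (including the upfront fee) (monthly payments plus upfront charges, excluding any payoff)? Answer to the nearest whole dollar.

$54,794

Monthly rate = 7.05%/12 = 0.0058750; payment = 159,000 × 0.0058750 / (1 − (1+0.0058750)^−36) = $4,913.09.
Total outlay = 11 × $4,913.09 + $750.00 = $54,793.99.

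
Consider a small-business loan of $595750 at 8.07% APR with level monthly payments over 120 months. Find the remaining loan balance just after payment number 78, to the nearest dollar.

With monthly rate i = 8.07%/12 = 0.0067250, the balance after k of n payments is P · [(1+i)^n − (1+i)^k] / [(1+i)^n − 1].
(1+0.0067250)^120 = 2.23512816 and (1+0.0067250)^78 = 1.68673392, so the balance is 595,750 × (2.23512816 − 1.68673392) / (2.23512816 − 1) = $264,511.71.

$264,512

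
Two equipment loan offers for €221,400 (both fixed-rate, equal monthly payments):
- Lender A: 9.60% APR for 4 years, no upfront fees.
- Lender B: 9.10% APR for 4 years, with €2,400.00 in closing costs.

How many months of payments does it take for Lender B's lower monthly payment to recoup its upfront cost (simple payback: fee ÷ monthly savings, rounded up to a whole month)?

46 months

Lender A: monthly rate = 9.6%/12 = 0.0080000; payment = 221,400 × 0.0080000 / (1 − (1+0.0080000)^−48) = €5,572.84.
Lender B: monthly rate = 9.1%/12 = 0.0075833; payment = 221,400 × 0.0075833 / (1 − (1+0.0075833)^−48) = €5,520.07.
Monthly savings = €5,572.84 − €5,520.07 = €52.77.
Break-even = €2,400.00 / €52.77 = 45.48 → 46 months.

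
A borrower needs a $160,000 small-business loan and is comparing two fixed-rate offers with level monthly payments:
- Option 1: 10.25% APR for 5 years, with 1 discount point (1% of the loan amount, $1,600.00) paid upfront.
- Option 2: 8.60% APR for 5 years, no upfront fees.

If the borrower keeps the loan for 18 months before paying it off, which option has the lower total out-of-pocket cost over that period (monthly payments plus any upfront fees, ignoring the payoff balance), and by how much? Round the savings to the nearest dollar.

Option 1: at 10.25% the monthly rate is 0.0085417, so the payment is 160,000 × 0.0085417 / (1 − 1.0085417^−60) = $3,419.24.
Option 2: at 8.60% the monthly rate is 0.0071667, so the payment is 160,000 × 0.0071667 / (1 − 1.0071667^−60) = $3,290.36.
Over 18 months: Option 1 costs 18 × $3,419.24 + $1,600.00 = $63,146.32; Option 2 costs 18 × $3,290.36 = $59,226.48.
Option 2 is cheaper by $63,146.32 − $59,226.48 = $3,919.84.

Option 2 by $3,920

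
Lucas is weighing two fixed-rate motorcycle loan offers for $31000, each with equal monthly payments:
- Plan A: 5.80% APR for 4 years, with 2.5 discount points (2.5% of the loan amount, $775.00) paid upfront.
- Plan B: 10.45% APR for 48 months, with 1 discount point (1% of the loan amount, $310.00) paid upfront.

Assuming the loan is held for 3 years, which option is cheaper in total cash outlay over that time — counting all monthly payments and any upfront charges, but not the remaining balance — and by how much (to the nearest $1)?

Plan A by $1,974

Plan A: at 5.80% the monthly rate is 0.0048333, so the payment is 31,000 × 0.0048333 / (1 − 1.0048333^−48) = $725.20.
Plan B: monthly rate = 10.45%/12 = 0.0087083; payment = 31,000 × 0.0087083 / (1 − (1+0.0087083)^−48) = $792.96.
Over 36 months: Plan A costs 36 × $725.20 + $775.00 = $26,882.20; Plan B costs 36 × $792.96 + $310.00 = $28,856.56.
Plan A is cheaper by $28,856.56 − $26,882.20 = $1,974.36.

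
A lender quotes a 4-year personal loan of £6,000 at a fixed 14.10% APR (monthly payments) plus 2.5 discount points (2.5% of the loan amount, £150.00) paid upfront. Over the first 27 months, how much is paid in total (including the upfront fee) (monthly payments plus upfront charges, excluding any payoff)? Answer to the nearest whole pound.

£4,585

Monthly rate = 14.1%/12 = 0.0117500; payment = 6,000 × 0.0117500 / (1 − (1+0.0117500)^−48) = £164.26.
Total outlay = 27 × £164.26 + £150.00 = £4,585.02.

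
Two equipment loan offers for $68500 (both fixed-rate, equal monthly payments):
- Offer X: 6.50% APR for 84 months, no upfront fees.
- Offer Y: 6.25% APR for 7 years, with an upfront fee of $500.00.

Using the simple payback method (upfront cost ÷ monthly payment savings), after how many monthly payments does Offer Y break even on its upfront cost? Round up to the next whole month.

61 months

Offer X: monthly rate = 6.5%/12 = 0.0054167; payment = 68,500 × 0.0054167 / (1 − (1+0.0054167)^−84) = $1,017.19.
Offer Y: monthly rate = 6.25%/12 = 0.0052083; payment = 68,500 × 0.0052083 / (1 − (1+0.0052083)^−84) = $1,008.92.
Monthly savings = $1,017.19 − $1,008.92 = $8.27.
Break-even = $500.00 / $8.27 = 60.46 → 61 months.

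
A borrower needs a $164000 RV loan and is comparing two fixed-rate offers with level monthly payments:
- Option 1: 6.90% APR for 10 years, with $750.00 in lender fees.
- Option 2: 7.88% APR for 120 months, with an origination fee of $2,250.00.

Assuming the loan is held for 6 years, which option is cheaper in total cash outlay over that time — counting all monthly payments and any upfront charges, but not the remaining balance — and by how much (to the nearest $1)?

Option 1 by $7,523

Option 1: monthly rate = 6.9%/12 = 0.0057500; payment = 164,000 × 0.0057500 / (1 − (1+0.0057500)^−120) = $1,895.74.
Option 2: at 7.88% the monthly rate is 0.0065667, so the payment is 164,000 × 0.0065667 / (1 − 1.0065667^−120) = $1,979.39.
Over 72 months: Option 1 costs 72 × $1,895.74 + $750.00 = $137,243.28; Option 2 costs 72 × $1,979.39 + $2,250.00 = $144,766.08.
Option 1 is cheaper by $144,766.08 − $137,243.28 = $7,522.80.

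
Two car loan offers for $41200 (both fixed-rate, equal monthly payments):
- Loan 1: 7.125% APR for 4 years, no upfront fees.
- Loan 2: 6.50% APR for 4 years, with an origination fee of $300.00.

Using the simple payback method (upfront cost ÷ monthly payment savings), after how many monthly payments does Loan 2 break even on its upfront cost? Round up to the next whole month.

Loan 1: at 7.125% the monthly rate is 0.0059375, so the payment is 41,200 × 0.0059375 / (1 − 1.0059375^−48) = $988.98.
Loan 2: monthly rate = 6.5%/12 = 0.0054167; payment = 41,200 × 0.0054167 / (1 − (1+0.0054167)^−48) = $977.06.
Monthly savings = $988.98 − $977.06 = $11.92.
Break-even = $300.00 / $11.92 = 25.17 → 26 months.

26 months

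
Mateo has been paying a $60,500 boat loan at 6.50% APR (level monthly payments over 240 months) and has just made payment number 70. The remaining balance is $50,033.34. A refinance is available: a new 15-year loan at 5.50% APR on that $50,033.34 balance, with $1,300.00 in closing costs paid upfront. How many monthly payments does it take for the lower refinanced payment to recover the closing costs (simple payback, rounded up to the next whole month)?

Current payment = 60,500 × 6.5%/12 / (1 − (1+0.0054167)^−240) = $451.07.
Refinanced payment = 50,033.34 × 0.0045833 / (1 − (1+0.0045833)^−180) = $408.81.
Monthly savings = $451.07 − $408.81 = $42.26.
Break-even = $1,300.00 / $42.26 = 30.76 → 31 months.

31 months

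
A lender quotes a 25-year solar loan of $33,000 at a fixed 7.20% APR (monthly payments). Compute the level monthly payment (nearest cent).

$237.46

At 7.20% the monthly rate is 0.0060000, so the payment is 33,000 × 0.0060000 / (1 − 1.0060000^−300) = $237.46.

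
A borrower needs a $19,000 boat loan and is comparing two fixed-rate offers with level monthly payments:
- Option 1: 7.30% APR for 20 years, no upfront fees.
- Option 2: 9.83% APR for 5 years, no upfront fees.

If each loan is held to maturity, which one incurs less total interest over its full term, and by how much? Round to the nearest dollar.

Option 1: monthly rate = 7.3%/12 = 0.0060833; payment = 19,000 × 0.0060833 / (1 − (1+0.0060833)^−240) = $150.75.
Total interest on Option 1 = 240 × $150.75 − $19,000 = $17,180.00.
Option 2: at 9.83% the monthly rate is 0.0081917, so the payment is 19,000 × 0.0081917 / (1 − 1.0081917^−60) = $402.11.
Total interest on Option 2 = 60 × $402.11 − $19,000 = $5,126.60.
Option 2 is lower by $12,053.40.

Option 2 by $12,053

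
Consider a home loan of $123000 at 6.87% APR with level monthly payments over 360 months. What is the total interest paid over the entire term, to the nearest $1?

$167,740

Monthly rate = 6.87%/12 = 0.0057250; payment = 123,000 × 0.0057250 / (1 − (1+0.0057250)^−360) = $807.61.
Total paid = 360 × $807.61 = $290,739.60; interest = $290,739.60 − $123,000 = $167,739.60.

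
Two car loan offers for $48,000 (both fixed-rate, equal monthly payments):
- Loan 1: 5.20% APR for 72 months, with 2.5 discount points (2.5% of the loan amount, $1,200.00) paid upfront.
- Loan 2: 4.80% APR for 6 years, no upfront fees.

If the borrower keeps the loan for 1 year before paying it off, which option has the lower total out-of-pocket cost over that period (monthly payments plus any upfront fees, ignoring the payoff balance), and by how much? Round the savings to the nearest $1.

Loan 2 by $1,307

Loan 1: monthly rate = 5.2%/12 = 0.0043333; payment = 48,000 × 0.0043333 / (1 − (1+0.0043333)^−72) = $777.50.
Loan 2: monthly rate = 4.8%/12 = 0.0040000; payment = 48,000 × 0.0040000 / (1 − (1+0.0040000)^−72) = $768.59.
Over 12 months: Loan 1 costs 12 × $777.50 + $1,200.00 = $10,530.00; Loan 2 costs 12 × $768.59 = $9,223.08.
Loan 2 is cheaper by $10,530.00 − $9,223.08 = $1,306.92.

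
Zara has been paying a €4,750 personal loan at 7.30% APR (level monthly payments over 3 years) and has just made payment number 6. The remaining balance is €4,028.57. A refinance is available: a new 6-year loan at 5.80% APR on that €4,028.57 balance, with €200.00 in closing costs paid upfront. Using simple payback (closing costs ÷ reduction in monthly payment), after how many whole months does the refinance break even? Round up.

3 months

Current payment = 4,750 × 7.3%/12 / (1 − (1+0.0060833)^−36) = €147.32.
Refinanced payment = 4,028.57 × 0.0048333 / (1 − (1+0.0048333)^−72) = €66.39.
Monthly savings = €147.32 − €66.39 = €80.93.
Break-even = €200.00 / €80.93 = 2.47 → 3 months.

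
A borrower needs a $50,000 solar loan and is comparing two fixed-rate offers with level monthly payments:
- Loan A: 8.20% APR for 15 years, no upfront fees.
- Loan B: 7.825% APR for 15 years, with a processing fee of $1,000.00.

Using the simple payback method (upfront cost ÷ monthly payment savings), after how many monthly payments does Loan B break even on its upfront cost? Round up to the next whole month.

Loan A: at 8.20% the monthly rate is 0.0068333, so the payment is 50,000 × 0.0068333 / (1 − 1.0068333^−180) = $483.62.
Loan B: at 7.825% the monthly rate is 0.0065208, so the payment is 50,000 × 0.0065208 / (1 − 1.0065208^−180) = $472.79.
Monthly savings = $483.62 − $472.79 = $10.83.
Break-even = $1,000.00 / $10.83 = 92.34 → 93 months.

93 months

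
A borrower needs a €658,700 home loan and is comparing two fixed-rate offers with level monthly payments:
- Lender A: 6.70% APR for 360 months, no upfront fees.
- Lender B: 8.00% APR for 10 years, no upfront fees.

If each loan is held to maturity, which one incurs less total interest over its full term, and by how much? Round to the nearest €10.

Lender A: at 6.70% the monthly rate is 0.0055833, so the payment is 658,700 × 0.0055833 / (1 − 1.0055833^−360) = €4,250.45.
Total interest on Lender A = 360 × €4,250.45 − €658,700 = €871,462.00.
Lender B: at 8.00% the monthly rate is 0.0066667, so the payment is 658,700 × 0.0066667 / (1 − 1.0066667^−120) = €7,991.85.
Total interest on Lender B = 120 × €7,991.85 − €658,700 = €300,322.00.
Lender B is lower by €571,140.00.

Lender B by €571,140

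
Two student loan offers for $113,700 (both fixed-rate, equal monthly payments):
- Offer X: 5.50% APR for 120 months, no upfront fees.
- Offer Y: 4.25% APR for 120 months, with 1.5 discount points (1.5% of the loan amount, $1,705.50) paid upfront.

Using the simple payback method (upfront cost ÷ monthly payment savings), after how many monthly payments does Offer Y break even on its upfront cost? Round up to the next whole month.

25 months

Offer X: monthly rate = 5.5%/12 = 0.0045833; payment = 113,700 × 0.0045833 / (1 − (1+0.0045833)^−120) = $1,233.94.
Offer Y: monthly rate = 4.25%/12 = 0.0035417; payment = 113,700 × 0.0035417 / (1 − (1+0.0035417)^−120) = $1,164.71.
Monthly savings = $1,233.94 − $1,164.71 = $69.23.
Break-even = $1,705.50 / $69.23 = 24.64 → 25 months.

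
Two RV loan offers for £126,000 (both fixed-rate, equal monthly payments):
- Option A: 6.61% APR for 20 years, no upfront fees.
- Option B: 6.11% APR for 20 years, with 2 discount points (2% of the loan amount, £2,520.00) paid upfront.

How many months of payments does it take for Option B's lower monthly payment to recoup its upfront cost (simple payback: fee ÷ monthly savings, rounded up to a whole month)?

Option A: monthly rate = 6.61%/12 = 0.0055083; payment = 126,000 × 0.0055083 / (1 − (1+0.0055083)^−240) = £947.60.
Option B: at 6.11% the monthly rate is 0.0050917, so the payment is 126,000 × 0.0050917 / (1 − 1.0050917^−240) = £910.72.
Monthly savings = £947.60 − £910.72 = £36.88.
Break-even = £2,520.00 / £36.88 = 68.33 → 69 months.

69 months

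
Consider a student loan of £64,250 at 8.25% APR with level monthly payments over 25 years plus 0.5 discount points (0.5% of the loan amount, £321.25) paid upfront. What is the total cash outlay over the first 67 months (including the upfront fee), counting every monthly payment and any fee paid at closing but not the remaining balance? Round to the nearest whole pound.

Monthly rate = 8.25%/12 = 0.0068750; payment = 64,250 × 0.0068750 / (1 − (1+0.0068750)^−300) = £506.58.
Total outlay = 67 × £506.58 + £321.25 = £34,262.11.

£34,262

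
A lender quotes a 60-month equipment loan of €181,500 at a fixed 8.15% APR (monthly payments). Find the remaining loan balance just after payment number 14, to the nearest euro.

With monthly rate i = 8.15%/12 = 0.0067917, the balance after k of n payments is P · [(1+i)^n − (1+i)^k] / [(1+i)^n − 1].
(1+0.0067917)^60 = 1.50098631 and (1+0.0067917)^14 = 1.09939706, so the balance is 181,500 × (1.50098631 − 1.09939706) / (1.50098631 − 1) = €145,489.90.

€145,490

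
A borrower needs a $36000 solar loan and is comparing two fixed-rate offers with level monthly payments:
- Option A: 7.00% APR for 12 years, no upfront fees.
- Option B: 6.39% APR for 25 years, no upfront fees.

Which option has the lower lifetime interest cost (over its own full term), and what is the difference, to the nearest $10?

Option A by $18,870

Option A: at 7.00% the monthly rate is 0.0058333, so the payment is 36,000 × 0.0058333 / (1 − 1.0058333^−144) = $370.22.
Total interest on Option A = 144 × $370.22 − $36,000 = $17,311.68.
Option B: monthly rate = 6.39%/12 = 0.0053250; payment = 36,000 × 0.0053250 / (1 − (1+0.0053250)^−300) = $240.61.
Total interest on Option B = 300 × $240.61 − $36,000 = $36,183.00.
Option A is lower by $18,871.32.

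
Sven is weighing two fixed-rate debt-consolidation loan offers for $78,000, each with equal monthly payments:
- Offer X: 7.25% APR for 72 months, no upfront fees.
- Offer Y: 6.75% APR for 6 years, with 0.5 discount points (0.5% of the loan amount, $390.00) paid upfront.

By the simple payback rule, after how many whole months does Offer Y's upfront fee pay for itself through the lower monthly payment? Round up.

21 months

Offer X: monthly rate = 7.25%/12 = 0.0060417; payment = 78,000 × 0.0060417 / (1 − (1+0.0060417)^−72) = $1,339.21.
Offer Y: at 6.75% the monthly rate is 0.0056250, so the payment is 78,000 × 0.0056250 / (1 − 1.0056250^−72) = $1,320.48.
Monthly savings = $1,339.21 − $1,320.48 = $18.73.
Break-even = $390.00 / $18.73 = 20.82 → 21 months.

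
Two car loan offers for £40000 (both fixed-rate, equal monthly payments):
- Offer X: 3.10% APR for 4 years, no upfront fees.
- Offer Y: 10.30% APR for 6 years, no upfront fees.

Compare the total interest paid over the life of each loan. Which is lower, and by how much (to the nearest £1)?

Offer X: at 3.10% the monthly rate is 0.0025833, so the payment is 40,000 × 0.0025833 / (1 − 1.0025833^−48) = £887.14.
Total interest on Offer X = 48 × £887.14 − £40,000 = £2,582.72.
Offer Y: at 10.30% the monthly rate is 0.0085833, so the payment is 40,000 × 0.0085833 / (1 − 1.0085833^−72) = £747.10.
Total interest on Offer Y = 72 × £747.10 − £40,000 = £13,791.20.
Offer X is lower by £11,208.48.

Offer X by £11,208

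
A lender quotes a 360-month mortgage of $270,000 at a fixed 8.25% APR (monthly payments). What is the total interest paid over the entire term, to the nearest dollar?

$460,231

Monthly rate = 8.25%/12 = 0.0068750; payment = 270,000 × 0.0068750 / (1 − (1+0.0068750)^−360) = $2,028.42.
Total paid = 360 × $2,028.42 = $730,231.20; interest = $730,231.20 − $270,000 = $460,231.20.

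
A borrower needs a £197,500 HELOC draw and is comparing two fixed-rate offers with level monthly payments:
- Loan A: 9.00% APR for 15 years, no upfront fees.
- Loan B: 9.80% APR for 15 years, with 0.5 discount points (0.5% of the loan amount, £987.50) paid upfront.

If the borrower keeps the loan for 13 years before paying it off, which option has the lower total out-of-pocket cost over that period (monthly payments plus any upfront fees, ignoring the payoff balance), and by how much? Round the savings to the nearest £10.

Loan A: at 9.00% the monthly rate is 0.0075000, so the payment is 197,500 × 0.0075000 / (1 − 1.0075000^−180) = £2,003.18.
Loan B: monthly rate = 9.8%/12 = 0.0081667; payment = 197,500 × 0.0081667 / (1 − (1+0.0081667)^−180) = £2,098.25.
Over 156 months: Loan A costs 156 × £2,003.18 = £312,496.08; Loan B costs 156 × £2,098.25 + £987.50 = £328,314.50.
Loan A is cheaper by £328,314.50 − £312,496.08 = £15,818.42.

Loan A by £15,820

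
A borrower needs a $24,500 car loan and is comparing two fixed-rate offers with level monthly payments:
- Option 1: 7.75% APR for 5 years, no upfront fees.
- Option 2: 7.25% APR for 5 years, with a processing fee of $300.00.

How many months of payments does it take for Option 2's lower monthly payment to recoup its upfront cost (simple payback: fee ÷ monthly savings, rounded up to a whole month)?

Option 1: monthly rate = 7.75%/12 = 0.0064583; payment = 24,500 × 0.0064583 / (1 − (1+0.0064583)^−60) = $493.85.
Option 2: at 7.25% the monthly rate is 0.0060417, so the payment is 24,500 × 0.0060417 / (1 − 1.0060417^−60) = $488.02.
Monthly savings = $493.85 − $488.02 = $5.83.
Break-even = $300.00 / $5.83 = 51.46 → 52 months.

52 months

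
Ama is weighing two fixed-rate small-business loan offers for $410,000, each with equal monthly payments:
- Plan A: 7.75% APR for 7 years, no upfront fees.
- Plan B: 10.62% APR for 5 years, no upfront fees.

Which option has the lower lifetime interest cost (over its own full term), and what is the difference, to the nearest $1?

Plan B by $2,296

Plan A: monthly rate = 7.75%/12 = 0.0064583; payment = 410,000 × 0.0064583 / (1 − (1+0.0064583)^−84) = $6,339.40.
Total interest on Plan A = 84 × $6,339.40 − $410,000 = $122,509.60.
Plan B: at 10.62% the monthly rate is 0.0088500, so the payment is 410,000 × 0.0088500 / (1 − 1.0088500^−60) = $8,836.89.
Total interest on Plan B = 60 × $8,836.89 − $410,000 = $120,213.40.
Plan B is lower by $2,296.20.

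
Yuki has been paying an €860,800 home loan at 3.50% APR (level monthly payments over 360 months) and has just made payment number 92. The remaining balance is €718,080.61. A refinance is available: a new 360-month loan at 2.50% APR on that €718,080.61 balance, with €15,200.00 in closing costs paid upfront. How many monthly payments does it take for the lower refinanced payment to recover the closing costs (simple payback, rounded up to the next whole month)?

15 months

Current payment = 860,800 × 3.5%/12 / (1 − (1+0.0029167)^−360) = €3,865.38.
Refinanced payment = 718,080.61 × 0.0020833 / (1 − (1+0.0020833)^−360) = €2,837.29.
Monthly savings = €3,865.38 − €2,837.29 = €1,028.09.
Break-even = €15,200.00 / €1,028.09 = 14.78 → 15 months.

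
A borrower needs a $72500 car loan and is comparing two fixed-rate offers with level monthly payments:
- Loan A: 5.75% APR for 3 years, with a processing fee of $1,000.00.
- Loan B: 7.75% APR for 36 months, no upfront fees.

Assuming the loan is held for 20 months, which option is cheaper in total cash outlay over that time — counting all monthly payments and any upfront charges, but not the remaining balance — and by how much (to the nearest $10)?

Loan A: at 5.75% the monthly rate is 0.0047917, so the payment is 72,500 × 0.0047917 / (1 − 1.0047917^−36) = $2,197.39.
Loan B: monthly rate = 7.75%/12 = 0.0064583; payment = 72,500 × 0.0064583 / (1 − (1+0.0064583)^−36) = $2,263.53.
Over 20 months: Loan A costs 20 × $2,197.39 + $1,000.00 = $44,947.80; Loan B costs 20 × $2,263.53 = $45,270.60.
Loan A is cheaper by $45,270.60 − $44,947.80 = $322.80.

Loan A by $320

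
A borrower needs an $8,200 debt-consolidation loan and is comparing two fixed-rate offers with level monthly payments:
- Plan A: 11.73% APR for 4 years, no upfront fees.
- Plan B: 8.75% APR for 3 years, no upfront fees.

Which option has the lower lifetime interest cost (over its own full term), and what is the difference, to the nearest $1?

Plan B by $960

Plan A: at 11.73% the monthly rate is 0.0097750, so the payment is 8,200 × 0.0097750 / (1 − 1.0097750^−48) = $214.85.
Total interest on Plan A = 48 × $214.85 − $8,200 = $2,112.80.
Plan B: at 8.75% the monthly rate is 0.0072917, so the payment is 8,200 × 0.0072917 / (1 − 1.0072917^−36) = $259.80.
Total interest on Plan B = 36 × $259.80 − $8,200 = $1,152.80.
Plan B is lower by $960.00.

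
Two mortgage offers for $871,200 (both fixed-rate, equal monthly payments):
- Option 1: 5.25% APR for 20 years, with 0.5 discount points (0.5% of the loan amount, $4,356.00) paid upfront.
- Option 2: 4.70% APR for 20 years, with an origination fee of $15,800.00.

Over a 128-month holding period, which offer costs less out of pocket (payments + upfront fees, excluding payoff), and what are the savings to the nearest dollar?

Option 1: monthly rate = 5.25%/12 = 0.0043750; payment = 871,200 × 0.0043750 / (1 − (1+0.0043750)^−240) = $5,870.53.
Option 2: monthly rate = 4.7%/12 = 0.0039167; payment = 871,200 × 0.0039167 / (1 − (1+0.0039167)^−240) = $5,606.14.
Over 128 months: Option 1 costs 128 × $5,870.53 + $4,356.00 = $755,783.84; Option 2 costs 128 × $5,606.14 + $15,800.00 = $733,385.92.
Option 2 is cheaper by $755,783.84 − $733,385.92 = $22,397.92.

Option 2 by $22,398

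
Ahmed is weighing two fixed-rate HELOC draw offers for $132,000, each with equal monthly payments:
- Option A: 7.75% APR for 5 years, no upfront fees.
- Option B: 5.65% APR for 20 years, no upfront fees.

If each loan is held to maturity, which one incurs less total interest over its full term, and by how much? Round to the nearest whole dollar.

Option A by $60,972

Option A: monthly rate = 7.75%/12 = 0.0064583; payment = 132,000 × 0.0064583 / (1 − (1+0.0064583)^−60) = $2,660.72.
Total interest on Option A = 60 × $2,660.72 − $132,000 = $27,643.20.
Option B: monthly rate = 5.65%/12 = 0.0047083; payment = 132,000 × 0.0047083 / (1 − (1+0.0047083)^−240) = $919.23.
Total interest on Option B = 240 × $919.23 − $132,000 = $88,615.20.
Option A is lower by $60,972.00.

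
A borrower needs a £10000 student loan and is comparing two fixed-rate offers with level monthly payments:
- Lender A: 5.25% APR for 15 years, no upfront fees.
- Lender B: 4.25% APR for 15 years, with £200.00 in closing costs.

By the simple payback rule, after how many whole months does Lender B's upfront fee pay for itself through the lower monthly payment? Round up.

Lender A: monthly rate = 5.25%/12 = 0.0043750; payment = 10,000 × 0.0043750 / (1 − (1+0.0043750)^−180) = £80.39.
Lender B: monthly rate = 4.25%/12 = 0.0035417; payment = 10,000 × 0.0035417 / (1 − (1+0.0035417)^−180) = £75.23.
Monthly savings = £80.39 − £75.23 = £5.16.
Break-even = £200.00 / £5.16 = 38.76 → 39 months.

39 months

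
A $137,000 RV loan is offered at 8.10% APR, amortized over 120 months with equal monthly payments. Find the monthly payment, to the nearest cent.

Monthly rate = 8.1%/12 = 0.0067500; payment = 137,000 × 0.0067500 / (1 − (1+0.0067500)^−120) = $1,669.44.

$1,669.44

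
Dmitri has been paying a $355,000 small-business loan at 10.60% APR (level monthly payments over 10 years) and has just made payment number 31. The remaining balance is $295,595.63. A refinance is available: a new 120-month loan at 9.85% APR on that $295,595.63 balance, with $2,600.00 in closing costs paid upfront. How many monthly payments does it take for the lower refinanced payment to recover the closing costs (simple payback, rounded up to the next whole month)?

3 months

Current payment = 355,000 × 10.6%/12 / (1 − (1+0.0088333)^−120) = $4,810.09.
Refinanced payment = 295,595.63 × 0.0082083 / (1 − (1+0.0082083)^−120) = $3,881.81.
Monthly savings = $4,810.09 − $3,881.81 = $928.28.
Break-even = $2,600.00 / $928.28 = 2.80 → 3 months.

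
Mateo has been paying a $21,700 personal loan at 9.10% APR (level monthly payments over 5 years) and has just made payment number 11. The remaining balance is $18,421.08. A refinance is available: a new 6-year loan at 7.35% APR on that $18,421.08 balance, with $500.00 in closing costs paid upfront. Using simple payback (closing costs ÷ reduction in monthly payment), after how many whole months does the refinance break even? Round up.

4 months

Current payment = 21,700 × 9.1%/12 / (1 − (1+0.0075833)^−60) = $451.51.
Refinanced payment = 18,421.08 × 0.0061250 / (1 − (1+0.0061250)^−72) = $317.17.
Monthly savings = $451.51 − $317.17 = $134.34.
Break-even = $500.00 / $134.34 = 3.72 → 4 months.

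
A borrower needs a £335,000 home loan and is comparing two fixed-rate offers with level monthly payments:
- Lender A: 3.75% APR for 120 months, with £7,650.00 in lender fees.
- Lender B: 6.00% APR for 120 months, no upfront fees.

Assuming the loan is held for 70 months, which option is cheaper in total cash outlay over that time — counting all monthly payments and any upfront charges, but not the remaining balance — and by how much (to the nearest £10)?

Lender A by £18,050

Lender A: at 3.75% the monthly rate is 0.0031250, so the payment is 335,000 × 0.0031250 / (1 − 1.0031250^−120) = £3,352.05.
Lender B: monthly rate = 6%/12 = 0.0050000; payment = 335,000 × 0.0050000 / (1 − (1+0.0050000)^−120) = £3,719.19.
Over 70 months: Lender A costs 70 × £3,352.05 + £7,650.00 = £242,293.50; Lender B costs 70 × £3,719.19 = £260,343.30.
Lender A is cheaper by £260,343.30 − £242,293.50 = £18,049.80.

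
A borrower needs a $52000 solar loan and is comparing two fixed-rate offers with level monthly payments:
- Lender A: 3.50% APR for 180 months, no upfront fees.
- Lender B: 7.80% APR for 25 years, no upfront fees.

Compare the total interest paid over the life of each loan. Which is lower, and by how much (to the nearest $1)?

Lender A: monthly rate = 3.5%/12 = 0.0029167; payment = 52,000 × 0.0029167 / (1 − (1+0.0029167)^−180) = $371.74.
Total interest on Lender A = 180 × $371.74 − $52,000 = $14,913.20.
Lender B: monthly rate = 7.8%/12 = 0.0065000; payment = 52,000 × 0.0065000 / (1 − (1+0.0065000)^−300) = $394.48.
Total interest on Lender B = 300 × $394.48 − $52,000 = $66,344.00.
Lender A is lower by $51,430.80.

Lender A by $51,431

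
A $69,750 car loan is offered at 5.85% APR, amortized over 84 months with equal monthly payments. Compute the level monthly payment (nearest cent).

$1,013.94

At 5.85% the monthly rate is 0.0048750, so the payment is 69,750 × 0.0048750 / (1 − 1.0048750^−84) = $1,013.94.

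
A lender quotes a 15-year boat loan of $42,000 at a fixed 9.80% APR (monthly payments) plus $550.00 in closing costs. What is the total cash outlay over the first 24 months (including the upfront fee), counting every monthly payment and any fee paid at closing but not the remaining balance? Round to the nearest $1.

$11,259

Monthly rate = 9.8%/12 = 0.0081667; payment = 42,000 × 0.0081667 / (1 − (1+0.0081667)^−180) = $446.21.
Total outlay = 24 × $446.21 + $550.00 = $11,259.04.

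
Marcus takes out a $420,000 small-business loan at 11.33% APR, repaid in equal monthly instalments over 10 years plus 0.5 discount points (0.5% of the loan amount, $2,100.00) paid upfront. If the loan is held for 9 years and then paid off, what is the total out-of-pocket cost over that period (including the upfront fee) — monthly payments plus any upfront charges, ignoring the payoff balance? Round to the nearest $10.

Monthly rate = 11.33%/12 = 0.0094417; payment = 420,000 × 0.0094417 / (1 − (1+0.0094417)^−120) = $5,864.23.
Total outlay = 108 × $5,864.23 + $2,100.00 = $635,436.84.

$635,440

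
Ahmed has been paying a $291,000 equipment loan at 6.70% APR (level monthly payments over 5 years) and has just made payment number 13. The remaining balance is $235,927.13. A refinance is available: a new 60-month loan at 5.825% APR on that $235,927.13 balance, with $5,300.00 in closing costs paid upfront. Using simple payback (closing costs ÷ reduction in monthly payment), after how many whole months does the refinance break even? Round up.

5 months

Current payment = 291,000 × 6.7%/12 / (1 − (1+0.0055833)^−60) = $5,721.05.
Refinanced payment = 235,927.13 × 0.0048542 / (1 − (1+0.0048542)^−60) = $4,541.96.
Monthly savings = $5,721.05 − $4,541.96 = $1,179.09.
Break-even = $5,300.00 / $1,179.09 = 4.49 → 5 months.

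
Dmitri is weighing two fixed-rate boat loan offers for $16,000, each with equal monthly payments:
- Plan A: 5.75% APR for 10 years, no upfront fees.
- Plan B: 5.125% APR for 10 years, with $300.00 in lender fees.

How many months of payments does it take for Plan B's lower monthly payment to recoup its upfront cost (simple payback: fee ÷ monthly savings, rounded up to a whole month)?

61 months

Plan A: at 5.75% the monthly rate is 0.0047917, so the payment is 16,000 × 0.0047917 / (1 − 1.0047917^−120) = $175.63.
Plan B: at 5.125% the monthly rate is 0.0042708, so the payment is 16,000 × 0.0042708 / (1 − 1.0042708^−120) = $170.68.
Monthly savings = $175.63 − $170.68 = $4.95.
Break-even = $300.00 / $4.95 = 60.61 → 61 months.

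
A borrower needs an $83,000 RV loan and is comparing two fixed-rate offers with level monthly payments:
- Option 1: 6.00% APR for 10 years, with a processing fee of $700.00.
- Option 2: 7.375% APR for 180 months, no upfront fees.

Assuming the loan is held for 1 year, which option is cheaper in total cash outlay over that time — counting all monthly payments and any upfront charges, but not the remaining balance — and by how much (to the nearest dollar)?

Option 2 by $2,595

Option 1: monthly rate = 6%/12 = 0.0050000; payment = 83,000 × 0.0050000 / (1 − (1+0.0050000)^−120) = $921.47.
Option 2: monthly rate = 7.375%/12 = 0.0061458; payment = 83,000 × 0.0061458 / (1 − (1+0.0061458)^−180) = $763.54.
Over 12 months: Option 1 costs 12 × $921.47 + $700.00 = $11,757.64; Option 2 costs 12 × $763.54 = $9,162.48.
Option 2 is cheaper by $11,757.64 − $9,162.48 = $2,595.16.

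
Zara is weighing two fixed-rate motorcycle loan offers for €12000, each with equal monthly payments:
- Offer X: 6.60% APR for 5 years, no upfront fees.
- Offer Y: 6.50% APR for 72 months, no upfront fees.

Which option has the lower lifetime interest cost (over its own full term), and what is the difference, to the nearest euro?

Offer X: at 6.60% the monthly rate is 0.0055000, so the payment is 12,000 × 0.0055000 / (1 − 1.0055000^−60) = €235.36.
Total interest on Offer X = 60 × €235.36 − €12,000 = €2,121.60.
Offer Y: monthly rate = 6.5%/12 = 0.0054167; payment = 12,000 × 0.0054167 / (1 − (1+0.0054167)^−72) = €201.72.
Total interest on Offer Y = 72 × €201.72 − €12,000 = €2,523.84.
Offer X is lower by €402.24.

Offer X by €402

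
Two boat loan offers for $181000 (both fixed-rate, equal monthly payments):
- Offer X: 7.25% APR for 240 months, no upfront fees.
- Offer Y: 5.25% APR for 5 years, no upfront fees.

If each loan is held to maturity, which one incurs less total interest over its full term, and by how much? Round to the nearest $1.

Offer Y by $137,152

Offer X: monthly rate = 7.25%/12 = 0.0060417; payment = 181,000 × 0.0060417 / (1 − (1+0.0060417)^−240) = $1,430.58.
Total interest on Offer X = 240 × $1,430.58 − $181,000 = $162,339.20.
Offer Y: monthly rate = 5.25%/12 = 0.0043750; payment = 181,000 × 0.0043750 / (1 − (1+0.0043750)^−60) = $3,436.46.
Total interest on Offer Y = 60 × $3,436.46 − $181,000 = $25,187.60.
Offer Y is lower by $137,151.60.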